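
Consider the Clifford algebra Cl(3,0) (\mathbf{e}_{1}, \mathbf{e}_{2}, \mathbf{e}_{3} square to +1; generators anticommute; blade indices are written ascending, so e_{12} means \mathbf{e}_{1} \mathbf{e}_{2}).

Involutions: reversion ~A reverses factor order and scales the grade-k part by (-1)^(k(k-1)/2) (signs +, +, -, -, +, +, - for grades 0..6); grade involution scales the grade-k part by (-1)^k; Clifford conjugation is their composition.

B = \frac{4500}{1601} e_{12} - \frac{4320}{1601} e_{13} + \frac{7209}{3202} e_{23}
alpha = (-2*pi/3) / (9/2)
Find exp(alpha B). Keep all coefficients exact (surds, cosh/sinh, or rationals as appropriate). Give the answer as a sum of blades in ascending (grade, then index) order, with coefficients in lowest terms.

B^2 term by term: the squares give (\frac{4500}{1601})^2*(e_{12})^2 + (-\frac{4320}{1601})^2*(e_{13})^2 + (\frac{7209}{3202})^2*(e_{23})^2 = \frac{20250000}{2563201}*(-1) + \frac{18662400}{2563201}*(-1) + \frac{51969681}{10252804}*(-1) = -\frac{81}{4} (each basis 2-blade squares to minus the product of its generators' squares); cross terms between blades sharing an index anticommute and cancel. So B^2 = -\frac{81}{4}.
B^2 = -\frac{81}{4} — since the square is negative, the closed form is circular: l = \frac{9}{2}, alpha*l = - \frac{2 \pi}{3}, so exp(alpha B) = cos(- \frac{2 \pi}{3}) + (sin(- \frac{2 \pi}{3})/(\frac{9}{2}))*B = - \frac{1}{2} + (- \frac{\sqrt{3}}{9})*B.
Answer: - \frac{1}{2} - \frac{500 \sqrt{3}}{1601} e_{12} + \frac{480 \sqrt{3}}{1601} e_{13} - \frac{801 \sqrt{3}}{3202} e_{23}


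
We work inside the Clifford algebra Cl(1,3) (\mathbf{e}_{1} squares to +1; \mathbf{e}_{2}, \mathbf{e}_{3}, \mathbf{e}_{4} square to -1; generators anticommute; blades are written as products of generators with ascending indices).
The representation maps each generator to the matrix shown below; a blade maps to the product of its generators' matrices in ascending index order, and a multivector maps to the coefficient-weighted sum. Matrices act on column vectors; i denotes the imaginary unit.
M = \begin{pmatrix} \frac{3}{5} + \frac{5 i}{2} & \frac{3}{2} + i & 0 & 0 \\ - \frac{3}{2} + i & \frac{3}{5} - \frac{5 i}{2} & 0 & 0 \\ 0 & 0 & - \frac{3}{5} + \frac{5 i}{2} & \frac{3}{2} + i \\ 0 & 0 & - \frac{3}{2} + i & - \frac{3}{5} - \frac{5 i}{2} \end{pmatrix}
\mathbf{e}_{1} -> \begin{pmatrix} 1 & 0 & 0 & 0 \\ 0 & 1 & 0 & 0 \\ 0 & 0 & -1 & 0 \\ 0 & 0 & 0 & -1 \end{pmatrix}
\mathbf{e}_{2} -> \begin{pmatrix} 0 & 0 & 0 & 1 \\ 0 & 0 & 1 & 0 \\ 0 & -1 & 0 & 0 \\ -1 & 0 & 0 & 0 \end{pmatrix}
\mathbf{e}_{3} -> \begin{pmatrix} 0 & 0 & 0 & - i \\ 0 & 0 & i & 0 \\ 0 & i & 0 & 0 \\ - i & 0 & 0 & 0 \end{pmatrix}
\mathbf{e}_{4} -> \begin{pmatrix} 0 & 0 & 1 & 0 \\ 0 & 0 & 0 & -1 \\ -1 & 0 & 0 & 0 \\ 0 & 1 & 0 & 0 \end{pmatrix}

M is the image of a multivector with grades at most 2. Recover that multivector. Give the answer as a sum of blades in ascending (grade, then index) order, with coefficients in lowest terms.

Method: the blade images are trace-orthogonal — tr(rho(e_A) rho(e_B)^-1) = 4 if A = B and 0 otherwise — and rho(e_A)^-1 = (e_A)^2 * rho(e_A) with (e_A)^2 = +1 or -1, so the coefficient of e_A in the preimage is (e_A)^2 * tr(M rho(e_A))/4.
Nonzero projections over blades of grade <= 2: e_{1}: (e_{1})^2 = +1, tr(M rho(e_{1})) = \frac{12}{5}, coefficient \frac{3}{5}; e_{2} e_{3}: (e_{2} e_{3})^2 = -1, tr(M rho(e_{2} e_{3})) = 10, coefficient -\frac{5}{2}; e_{2} e_{4}: (e_{2} e_{4})^2 = -1, tr(M rho(e_{2} e_{4})) = -6, coefficient \frac{3}{2}; e_{3} e_{4}: (e_{3} e_{4})^2 = -1, tr(M rho(e_{3} e_{4})) = 4, coefficient -1. Every other blade of grade <= 2 projects to 0.
Answer: \frac{3}{5} e_{1} - \frac{5}{2} e_{2} e_{3} + \frac{3}{2} e_{2} e_{4} - e_{3} e_{4}


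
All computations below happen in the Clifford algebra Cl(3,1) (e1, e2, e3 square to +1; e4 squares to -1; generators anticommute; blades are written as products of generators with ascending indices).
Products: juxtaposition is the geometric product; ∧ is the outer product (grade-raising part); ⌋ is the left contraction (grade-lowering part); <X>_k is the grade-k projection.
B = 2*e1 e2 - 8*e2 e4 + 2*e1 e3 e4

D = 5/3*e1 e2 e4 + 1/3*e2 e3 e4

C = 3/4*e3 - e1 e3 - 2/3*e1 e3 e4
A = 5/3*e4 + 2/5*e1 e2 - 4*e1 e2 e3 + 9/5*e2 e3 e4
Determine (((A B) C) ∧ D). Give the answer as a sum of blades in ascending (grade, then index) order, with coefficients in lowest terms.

step 1: -4/5 - 40/3*e2 + 112/5*e3 - 18/5*e1 e2 - 10/3*e1 e3 - 16/5*e1 e4 - 8*e2 e4 + 10/3*e1 e2 e4 - 178/5*e1 e3 e4 - 4/5*e2 e3 e4
step 2: 186/5 + 199/10*e1 - 41/15*e3 - 1702/45*e4 - 8/15*e1 e2 + 4/5*e1 e3 + 1249/30*e1 e4 - 712/45*e2 e3 + 3/5*e2 e4 + 16/5*e3 e4 - 107/10*e1 e2 e3 + 4/5*e1 e2 e4 + 44/15*e1 e3 e4 + 104/15*e2 e3 e4 - 349/18*e1 e2 e3 e4
step 3: 62*e1 e2 e4 + 62/5*e2 e3 e4 + 187/90*e1 e2 e3 e4
Answer: 62*e1 e2 e4 + 62/5*e2 e3 e4 + 187/90*e1 e2 e3 e4


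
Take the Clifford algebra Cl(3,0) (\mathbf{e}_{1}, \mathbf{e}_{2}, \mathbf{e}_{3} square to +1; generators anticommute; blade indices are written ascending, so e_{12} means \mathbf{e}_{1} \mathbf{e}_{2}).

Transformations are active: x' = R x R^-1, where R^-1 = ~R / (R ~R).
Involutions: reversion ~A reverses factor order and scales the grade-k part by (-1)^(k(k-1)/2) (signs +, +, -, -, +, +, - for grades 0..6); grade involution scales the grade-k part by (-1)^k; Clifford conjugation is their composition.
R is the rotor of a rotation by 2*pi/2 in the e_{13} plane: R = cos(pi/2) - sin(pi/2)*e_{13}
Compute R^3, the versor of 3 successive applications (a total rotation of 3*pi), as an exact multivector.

The rotor phase is half the rotation angle and phases add under composition, so 3 steps in the e_{13} plane accumulate phase 3*(pi/2) = \frac{3 \pi}{2}: R^3 = cos(\frac{3 \pi}{2}) - sin(\frac{3 \pi}{2})*e_{13}.
cos(\frac{3 \pi}{2}) = 0 and sin(\frac{3 \pi}{2}) = -1, so R^3 = e_{13}. The net rotation is 1*pi (after discarding 1 full turn, each of which contributes a factor -1 to the rotor); the rotor keeps the half-angle phase exactly.
Answer: e_{13}


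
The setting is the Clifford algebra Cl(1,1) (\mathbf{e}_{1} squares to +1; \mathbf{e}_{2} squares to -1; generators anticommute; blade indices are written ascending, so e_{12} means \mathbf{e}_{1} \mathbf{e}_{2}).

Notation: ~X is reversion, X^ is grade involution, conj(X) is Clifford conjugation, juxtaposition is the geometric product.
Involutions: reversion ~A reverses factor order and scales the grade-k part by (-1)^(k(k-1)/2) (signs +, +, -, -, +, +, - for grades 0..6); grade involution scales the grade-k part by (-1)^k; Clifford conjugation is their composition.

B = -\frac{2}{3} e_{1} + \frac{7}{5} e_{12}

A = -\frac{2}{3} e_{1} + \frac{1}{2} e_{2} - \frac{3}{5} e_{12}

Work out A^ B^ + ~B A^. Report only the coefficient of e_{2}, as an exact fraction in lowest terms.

first term: -\frac{89}{225} - \frac{7}{10} e_{1} + \frac{4}{3} e_{2} + \frac{1}{3} e_{12}
second term: \frac{89}{225} - \frac{7}{10} e_{1} + \frac{4}{3} e_{2} + \frac{1}{3} e_{12}
Answer: \frac{8}{3}


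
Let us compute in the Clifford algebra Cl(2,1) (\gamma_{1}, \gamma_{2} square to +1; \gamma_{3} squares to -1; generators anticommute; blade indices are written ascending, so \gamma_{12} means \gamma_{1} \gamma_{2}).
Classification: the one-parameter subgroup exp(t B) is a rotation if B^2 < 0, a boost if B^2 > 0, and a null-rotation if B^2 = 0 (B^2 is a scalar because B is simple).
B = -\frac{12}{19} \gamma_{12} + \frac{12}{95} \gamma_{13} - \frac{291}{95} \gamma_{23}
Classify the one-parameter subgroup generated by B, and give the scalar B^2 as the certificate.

B^2 term by term: the squares give (-\frac{12}{19})^2*(\gamma_{12})^2 + (\frac{12}{95})^2*(\gamma_{13})^2 + (-\frac{291}{95})^2*(\gamma_{23})^2 = \frac{144}{361}*(-1) + \frac{144}{9025}*(+1) + \frac{84681}{9025}*(+1) = 9 (each basis 2-blade squares to minus the product of its generators' squares); cross terms between blades sharing an index anticommute and cancel. So B^2 = 9.
Answer: boost, certificate B^2 = 9. The invariant at work: B^2 = 9 is unchanged by conjugation, hence its sign classifies the subgroup whatever basis B is written in.


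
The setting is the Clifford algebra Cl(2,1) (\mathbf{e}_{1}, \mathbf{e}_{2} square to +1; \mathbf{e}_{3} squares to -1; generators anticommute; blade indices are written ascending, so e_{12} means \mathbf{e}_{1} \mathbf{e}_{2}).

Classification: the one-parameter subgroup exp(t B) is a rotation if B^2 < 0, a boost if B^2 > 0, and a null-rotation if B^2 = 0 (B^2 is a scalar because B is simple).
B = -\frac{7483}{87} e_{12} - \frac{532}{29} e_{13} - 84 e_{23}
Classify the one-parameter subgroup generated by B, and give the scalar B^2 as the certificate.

B^2 term by term: the squares give (-\frac{7483}{87})^2*(e_{12})^2 + (-\frac{532}{29})^2*(e_{13})^2 + (-84)^2*(e_{23})^2 = \frac{55995289}{7569}*(-1) + \frac{283024}{841}*(+1) + 7056*(+1) = -\frac{49}{9} (each basis 2-blade squares to minus the product of its generators' squares); cross terms between blades sharing an index anticommute and cancel. So B^2 = -\frac{49}{9}.
Answer: rotation, certificate B^2 = -\frac{49}{9}. Key observation: B^2 = -\frac{49}{9} is a conjugation invariant, so its sign decides the class regardless of the surface form of B.


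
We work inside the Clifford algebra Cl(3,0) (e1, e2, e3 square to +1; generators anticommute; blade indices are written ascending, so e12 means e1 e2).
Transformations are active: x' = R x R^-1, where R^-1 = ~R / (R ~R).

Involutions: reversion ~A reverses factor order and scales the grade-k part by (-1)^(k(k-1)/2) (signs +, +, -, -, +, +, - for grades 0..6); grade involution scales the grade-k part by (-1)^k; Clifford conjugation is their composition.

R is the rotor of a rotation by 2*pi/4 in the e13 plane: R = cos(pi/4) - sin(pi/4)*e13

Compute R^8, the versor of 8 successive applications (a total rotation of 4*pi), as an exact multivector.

Half-angle bookkeeping: 8 applications in e13 add up to rotor phase 8*pi/4 = 2*pi, so R^8 = cos(2*pi) - sin(2*pi)*e13.
cos(2*pi) = 1 and sin(2*pi) = 0, so R^8 = 1. The total rotation 4*pi is 2 full turns, so every vector returns to itself, yet the rotor is +1, back on the identity sheet (an even number of 2*pi turns).
Answer: 1


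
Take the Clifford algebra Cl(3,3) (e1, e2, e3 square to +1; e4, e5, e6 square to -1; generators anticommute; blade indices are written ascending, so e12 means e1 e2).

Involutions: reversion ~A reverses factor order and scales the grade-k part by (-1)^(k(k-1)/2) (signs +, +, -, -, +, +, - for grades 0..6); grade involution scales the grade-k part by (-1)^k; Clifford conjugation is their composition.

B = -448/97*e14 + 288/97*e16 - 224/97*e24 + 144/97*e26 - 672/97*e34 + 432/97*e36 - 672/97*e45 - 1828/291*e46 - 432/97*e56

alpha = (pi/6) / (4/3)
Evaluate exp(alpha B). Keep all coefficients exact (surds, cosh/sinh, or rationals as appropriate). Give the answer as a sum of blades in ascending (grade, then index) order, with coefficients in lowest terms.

B^2 term by term: the squares give (-448/97)^2*(e14)^2 + (288/97)^2*(e16)^2 + (-224/97)^2*(e24)^2 + (144/97)^2*(e26)^2 + (-672/97)^2*(e34)^2 + (432/97)^2*(e36)^2 + (-672/97)^2*(e45)^2 + (-1828/291)^2*(e46)^2 + (-432/97)^2*(e56)^2 = 200704/9409*(+1) + 82944/9409*(+1) + 50176/9409*(+1) + 20736/9409*(+1) + 451584/9409*(+1) + 186624/9409*(+1) + 451584/9409*(-1) + 3341584/84681*(-1) + 186624/9409*(-1) = -16/9 (each basis 2-blade squares to minus the product of its generators' squares); cross terms between blades sharing an index anticommute and cancel; the commuting (index-disjoint) pairs give grade-4 terms 2*c*c'*(blade product), which cancel blade by blade — e1246: 129024/9409 - 129024/9409 = 0; e1346: 387072/9409 - 387072/9409 = 0; e1456: 387072/9409 - 387072/9409 = 0; e2346: 193536/9409 - 193536/9409 = 0; e2456: 193536/9409 - 193536/9409 = 0; e3456: 580608/9409 - 580608/9409 = 0 — confirming B is simple. So B^2 = -16/9.
B^2 = -16/9 — the negative square puts this in the circular regime; l = 4/3, alpha*l = pi/6, so exp(alpha B) = cos(pi/6) + (sin(pi/6)/(4/3))*B = sqrt(3)/2 + (3/8)*B.
Answer: sqrt(3)/2 - 168/97*e14 + 108/97*e16 - 84/97*e24 + 54/97*e26 - 252/97*e34 + 162/97*e36 - 252/97*e45 - 457/194*e46 - 162/97*e56


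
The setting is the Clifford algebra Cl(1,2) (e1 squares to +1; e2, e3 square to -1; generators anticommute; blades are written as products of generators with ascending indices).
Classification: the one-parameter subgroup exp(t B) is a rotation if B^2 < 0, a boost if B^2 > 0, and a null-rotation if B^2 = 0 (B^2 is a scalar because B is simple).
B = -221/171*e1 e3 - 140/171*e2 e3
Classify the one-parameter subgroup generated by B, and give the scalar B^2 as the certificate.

B^2 term by term: the squares give (-221/171)^2*(e1 e3)^2 + (-140/171)^2*(e2 e3)^2 = 48841/29241*(+1) + 19600/29241*(-1) = 1 (each basis 2-blade squares to minus the product of its generators' squares); cross terms between blades sharing an index anticommute and cancel. So B^2 = 1.
Answer: boost, certificate B^2 = 1. One invariant decides it: the square 1 survives every conjugation, and its sign is exactly the classification.


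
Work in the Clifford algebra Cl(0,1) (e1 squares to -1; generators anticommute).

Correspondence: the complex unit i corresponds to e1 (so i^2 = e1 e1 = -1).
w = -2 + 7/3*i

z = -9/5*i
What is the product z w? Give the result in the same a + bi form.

In blades: z = -9/5*e1, w = -2 + 7/3*e1.
Distribute z over w term by term (generator squares from the signature, products reordered to ascending indices): (-9/5*e1)*w = 21/5 + 18/5*e1.
Sum: 21/5 + 18/5*e1; translating back through the correspondence:
Answer: 21/5 + 18/5*i


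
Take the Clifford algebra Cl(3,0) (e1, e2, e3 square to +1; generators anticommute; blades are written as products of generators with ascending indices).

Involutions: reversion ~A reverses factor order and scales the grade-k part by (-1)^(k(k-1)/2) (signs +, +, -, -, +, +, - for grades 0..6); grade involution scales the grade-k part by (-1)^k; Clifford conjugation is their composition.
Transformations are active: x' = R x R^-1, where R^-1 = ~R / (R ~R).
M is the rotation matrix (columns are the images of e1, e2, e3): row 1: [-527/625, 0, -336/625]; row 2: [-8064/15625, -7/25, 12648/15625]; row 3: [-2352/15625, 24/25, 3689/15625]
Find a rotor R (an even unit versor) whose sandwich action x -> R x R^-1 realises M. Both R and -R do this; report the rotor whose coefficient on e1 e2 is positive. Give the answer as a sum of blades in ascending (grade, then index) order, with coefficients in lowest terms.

Method: write R = a + b12*e1 e2 + b13*e1 e3 + b23*e2 e3 with a^2 + b12^2 + b13^2 + b23^2 = 1 (so R^-1 = ~R). Expanding the columns R e_j ~R gives tr M = 4a^2 - 1 and, from the antisymmetric part, M21 - M12 = -4a*b12, M13 - M31 = 4a*b13, M32 - M23 = -4a*b23.
Here tr M = -13861/15625, so a^2 = (1 + tr M)/4 = 441/15625 and a = ±21/125. Taking a = 21/125: M21 - M12 = -8064/15625, M13 - M31 = -6048/15625, M32 - M23 = 2352/15625, giving b12 = 96/125, b13 = -72/125, b23 = -28/125, i.e. R = 21/125 + 96/125*e1 e2 - 72/125*e1 e3 - 28/125*e2 e3.
Its e1 e2 coefficient is already positive.
Answer: 21/125 + 96/125*e1 e2 - 72/125*e1 e3 - 28/125*e2 e3. Note: both R and -R realise this M (trace -13861/15625); the covering map identifies them, and the e1 e2-coefficient sign is the tie-breaker.


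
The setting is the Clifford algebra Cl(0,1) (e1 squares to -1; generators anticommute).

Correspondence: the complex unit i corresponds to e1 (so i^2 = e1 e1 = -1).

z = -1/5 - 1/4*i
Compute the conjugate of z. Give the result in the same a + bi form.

In blades: z = -1/5 - 1/4*e1.
Conjugation here is Clifford conjugation: the scalar is fixed and the grade-1 and grade-2 blades all flip sign, giving -1/5 + 1/4*e1; translating back:
Answer: -1/5 + 1/4*i


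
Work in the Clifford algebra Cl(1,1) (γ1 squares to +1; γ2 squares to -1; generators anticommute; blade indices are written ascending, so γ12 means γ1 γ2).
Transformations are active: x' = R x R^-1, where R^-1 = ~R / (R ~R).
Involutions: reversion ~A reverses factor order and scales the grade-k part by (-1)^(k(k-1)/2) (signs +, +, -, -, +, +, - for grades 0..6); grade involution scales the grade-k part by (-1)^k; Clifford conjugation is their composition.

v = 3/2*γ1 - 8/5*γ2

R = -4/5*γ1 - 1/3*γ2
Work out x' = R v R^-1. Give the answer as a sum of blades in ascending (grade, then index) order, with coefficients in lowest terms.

~R = -4/5*γ1 - 1/3*γ2, and R ~R = 119/225, so R^-1 = ~R / (119/225).
R v = -26/15 + 89/50*γ12
Answer: 891/238*γ1 + 2252/595*γ2


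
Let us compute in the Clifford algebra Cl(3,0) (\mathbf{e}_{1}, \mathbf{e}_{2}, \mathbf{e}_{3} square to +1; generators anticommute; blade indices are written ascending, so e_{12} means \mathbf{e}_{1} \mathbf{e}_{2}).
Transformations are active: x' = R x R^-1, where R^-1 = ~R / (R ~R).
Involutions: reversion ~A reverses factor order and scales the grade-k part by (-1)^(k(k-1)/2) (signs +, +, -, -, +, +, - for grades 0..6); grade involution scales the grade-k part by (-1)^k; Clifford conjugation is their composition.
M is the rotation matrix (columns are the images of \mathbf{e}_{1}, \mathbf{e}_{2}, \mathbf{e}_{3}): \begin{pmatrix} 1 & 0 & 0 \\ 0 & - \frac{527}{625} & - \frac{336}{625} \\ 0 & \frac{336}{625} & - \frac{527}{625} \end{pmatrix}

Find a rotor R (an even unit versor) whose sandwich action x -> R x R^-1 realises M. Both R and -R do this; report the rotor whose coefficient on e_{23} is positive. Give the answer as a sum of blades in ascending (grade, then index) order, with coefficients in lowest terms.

Method: write R = a + b12*e_{12} + b13*e_{13} + b23*e_{23} with a^2 + b12^2 + b13^2 + b23^2 = 1 (so R^-1 = ~R). Expanding the columns R e_j ~R gives tr M = 4a^2 - 1 and, from the antisymmetric part, M21 - M12 = -4a*b12, M13 - M31 = 4a*b13, M32 - M23 = -4a*b23.
Here tr M = -\frac{429}{625}, so a^2 = (1 + tr M)/4 = \frac{49}{625} and a = ±\frac{7}{25}. Taking a = \frac{7}{25}: M21 - M12 = 0, M13 - M31 = 0, M32 - M23 = \frac{672}{625}, giving b12 = 0, b13 = 0, b23 = -\frac{24}{25}, i.e. R = \frac{7}{25} - \frac{24}{25} e_{23}.
Its e_{23} coefficient is negative, so report the other preimage -R.
Answer: -\frac{7}{25} + \frac{24}{25} e_{23}. Note: both R and -R realise this M (trace -\frac{429}{625}); the covering map identifies them, and the e_{23}-coefficient sign is the tie-breaker.


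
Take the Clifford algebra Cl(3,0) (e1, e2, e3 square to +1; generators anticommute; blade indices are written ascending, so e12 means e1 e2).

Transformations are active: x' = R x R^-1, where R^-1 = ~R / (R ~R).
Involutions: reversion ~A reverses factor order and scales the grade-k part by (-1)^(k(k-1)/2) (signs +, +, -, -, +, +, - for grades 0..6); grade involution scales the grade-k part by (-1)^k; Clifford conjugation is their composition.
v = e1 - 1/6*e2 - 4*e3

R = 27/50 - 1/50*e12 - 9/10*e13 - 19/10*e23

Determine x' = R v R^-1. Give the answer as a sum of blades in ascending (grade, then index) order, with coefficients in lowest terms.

~R = 27/50 + 1/50*e12 + 9/10*e13 + 19/10*e23, and R ~R = 589/125, so R^-1 = ~R / (589/125).
R v = 1243/300*e1 + 753/100*e2 - 473/300*e3 - 197/100*e123
Answer: 9061/5890*e1 + 10072/8835*e2 + 2153/589*e3


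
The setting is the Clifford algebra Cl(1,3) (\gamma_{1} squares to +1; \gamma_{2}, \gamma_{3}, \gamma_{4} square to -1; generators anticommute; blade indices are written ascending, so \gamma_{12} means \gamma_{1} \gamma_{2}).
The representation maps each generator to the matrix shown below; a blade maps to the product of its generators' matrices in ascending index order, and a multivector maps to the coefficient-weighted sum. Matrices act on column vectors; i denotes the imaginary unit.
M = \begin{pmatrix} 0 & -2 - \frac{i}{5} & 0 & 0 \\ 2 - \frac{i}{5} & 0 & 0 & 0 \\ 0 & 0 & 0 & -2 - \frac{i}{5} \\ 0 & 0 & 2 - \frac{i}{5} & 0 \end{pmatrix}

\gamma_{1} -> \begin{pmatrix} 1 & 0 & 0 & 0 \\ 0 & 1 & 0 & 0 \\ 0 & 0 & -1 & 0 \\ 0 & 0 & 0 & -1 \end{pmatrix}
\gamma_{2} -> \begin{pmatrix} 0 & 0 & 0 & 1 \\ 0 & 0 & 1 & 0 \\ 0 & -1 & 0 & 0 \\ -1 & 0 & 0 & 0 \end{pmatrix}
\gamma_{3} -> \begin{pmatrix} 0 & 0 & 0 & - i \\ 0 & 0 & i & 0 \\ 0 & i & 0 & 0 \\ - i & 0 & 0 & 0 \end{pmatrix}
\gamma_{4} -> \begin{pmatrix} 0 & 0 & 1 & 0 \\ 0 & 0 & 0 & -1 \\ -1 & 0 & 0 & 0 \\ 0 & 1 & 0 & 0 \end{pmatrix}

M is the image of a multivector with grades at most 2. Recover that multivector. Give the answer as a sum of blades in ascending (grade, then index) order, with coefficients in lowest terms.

Method: the blade images are trace-orthogonal — tr(rho(e_A) rho(e_B)^-1) = 4 if A = B and 0 otherwise — and rho(e_A)^-1 = (e_A)^2 * rho(e_A) with (e_A)^2 = +1 or -1, so the coefficient of e_A in the preimage is (e_A)^2 * tr(M rho(e_A))/4.
Nonzero projections over blades of grade <= 2: \gamma_{24}: (\gamma_{24})^2 = -1, tr(M rho(\gamma_{24})) = 8, coefficient -2; \gamma_{34}: (\gamma_{34})^2 = -1, tr(M rho(\gamma_{34})) = - \frac{4}{5}, coefficient \frac{1}{5}. Every other blade of grade <= 2 projects to 0.
Answer: -2 \gamma_{24} + \frac{1}{5} \gamma_{34}


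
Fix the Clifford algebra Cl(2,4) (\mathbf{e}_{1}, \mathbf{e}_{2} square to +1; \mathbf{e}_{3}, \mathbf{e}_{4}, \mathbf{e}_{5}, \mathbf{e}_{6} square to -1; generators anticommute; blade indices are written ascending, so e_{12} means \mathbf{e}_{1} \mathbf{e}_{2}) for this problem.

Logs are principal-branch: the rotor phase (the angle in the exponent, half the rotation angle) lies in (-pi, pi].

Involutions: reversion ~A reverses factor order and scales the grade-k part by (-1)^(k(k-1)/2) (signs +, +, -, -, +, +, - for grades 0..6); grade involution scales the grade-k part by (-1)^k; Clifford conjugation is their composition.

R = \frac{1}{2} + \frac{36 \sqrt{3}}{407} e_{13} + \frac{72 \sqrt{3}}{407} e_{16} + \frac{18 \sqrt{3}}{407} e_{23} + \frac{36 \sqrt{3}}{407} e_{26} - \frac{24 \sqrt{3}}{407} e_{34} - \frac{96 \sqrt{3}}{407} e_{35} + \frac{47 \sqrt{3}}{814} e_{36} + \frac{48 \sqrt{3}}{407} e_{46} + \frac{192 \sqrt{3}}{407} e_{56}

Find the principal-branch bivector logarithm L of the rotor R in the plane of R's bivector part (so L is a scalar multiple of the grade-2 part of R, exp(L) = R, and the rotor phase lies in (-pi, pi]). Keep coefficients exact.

The scalar part of R is \frac{1}{2}, and that scalar determines the rotor phase on the principal branch; recovering the unit plane as bivector-part over sine of the phase gives L = phase * plane.
Concretely: cos(phase) = \frac{1}{2} gives phase = ±\frac{\pi}{3}, and since phase/sin(phase) is even the sign is immaterial: L = (phase/sin(phase)) * <R>_2 = (\frac{2 \sqrt{3} \pi}{9}) * <R>_2.
Answer: \frac{24 \pi}{407} e_{13} + \frac{48 \pi}{407} e_{16} + \frac{12 \pi}{407} e_{23} + \frac{24 \pi}{407} e_{26} - \frac{16 \pi}{407} e_{34} - \frac{64 \pi}{407} e_{35} + \frac{47 \pi}{1221} e_{36} + \frac{32 \pi}{407} e_{46} + \frac{128 \pi}{407} e_{56}


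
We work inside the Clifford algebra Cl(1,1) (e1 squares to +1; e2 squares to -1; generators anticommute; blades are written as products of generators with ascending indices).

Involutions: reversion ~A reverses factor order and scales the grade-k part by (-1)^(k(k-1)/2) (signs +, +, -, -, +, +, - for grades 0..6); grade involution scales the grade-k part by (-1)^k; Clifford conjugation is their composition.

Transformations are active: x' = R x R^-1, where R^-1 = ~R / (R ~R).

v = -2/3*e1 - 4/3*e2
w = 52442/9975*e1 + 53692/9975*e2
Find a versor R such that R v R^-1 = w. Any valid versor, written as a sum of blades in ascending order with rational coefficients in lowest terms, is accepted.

Since q(v) = q(w) = -4/3, the sum R = v + w = 15264/3325*e1 + 13464/3325*e2 does the job whenever invertible.
Answer: 15264/3325*e1 + 13464/3325*e2


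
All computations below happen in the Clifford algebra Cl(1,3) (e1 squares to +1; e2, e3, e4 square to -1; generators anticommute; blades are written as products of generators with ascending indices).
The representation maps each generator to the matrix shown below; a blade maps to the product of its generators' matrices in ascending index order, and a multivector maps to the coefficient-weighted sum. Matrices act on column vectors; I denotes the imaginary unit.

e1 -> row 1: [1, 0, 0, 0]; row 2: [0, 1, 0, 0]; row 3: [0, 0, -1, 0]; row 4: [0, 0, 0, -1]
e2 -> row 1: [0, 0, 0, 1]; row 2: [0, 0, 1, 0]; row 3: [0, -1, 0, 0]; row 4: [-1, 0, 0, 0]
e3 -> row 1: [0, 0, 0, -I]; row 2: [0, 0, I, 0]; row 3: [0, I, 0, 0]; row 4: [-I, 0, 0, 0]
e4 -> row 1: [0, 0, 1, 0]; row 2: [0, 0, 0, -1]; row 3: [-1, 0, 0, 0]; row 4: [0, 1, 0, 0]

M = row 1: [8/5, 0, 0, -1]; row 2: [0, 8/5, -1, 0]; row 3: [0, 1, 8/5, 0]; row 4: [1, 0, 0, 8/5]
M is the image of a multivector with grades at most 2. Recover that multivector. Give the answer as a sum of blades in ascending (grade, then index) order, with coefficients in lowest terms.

Method: the blade images are trace-orthogonal — tr(rho(e_A) rho(e_B)^-1) = 4 if A = B and 0 otherwise — and rho(e_A)^-1 = (e_A)^2 * rho(e_A) with (e_A)^2 = +1 or -1, so the coefficient of e_A in the preimage is (e_A)^2 * tr(M rho(e_A))/4.
Nonzero projections over blades of grade <= 2: 1: (1)^2 = +1, tr(M 1) = 32/5, coefficient 8/5; e2: (e2)^2 = -1, tr(M rho(e2)) = 4, coefficient -1. Every other blade of grade <= 2 projects to 0.
Answer: 8/5 - e2


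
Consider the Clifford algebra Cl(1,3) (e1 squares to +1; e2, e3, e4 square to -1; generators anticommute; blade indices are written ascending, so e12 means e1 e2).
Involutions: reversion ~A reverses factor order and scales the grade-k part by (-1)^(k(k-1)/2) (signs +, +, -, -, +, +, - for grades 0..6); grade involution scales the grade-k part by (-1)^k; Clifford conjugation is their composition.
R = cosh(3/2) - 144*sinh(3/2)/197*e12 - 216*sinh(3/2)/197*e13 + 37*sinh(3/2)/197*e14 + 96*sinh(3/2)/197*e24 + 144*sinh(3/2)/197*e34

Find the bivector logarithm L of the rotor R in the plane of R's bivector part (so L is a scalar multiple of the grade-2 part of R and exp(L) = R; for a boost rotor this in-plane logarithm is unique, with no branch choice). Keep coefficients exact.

The scalar part of R is cosh(3/2), which determines |rapidity| via cosh; the sign lives in the bivector part, and pairing them (bivector part over sinh of the rapidity = the plane) gives the unique in-plane L = rapidity * plane.
Concretely: cosh(rapidity) = cosh(3/2) gives rapidity = ±3/2, and since rapidity/sinh(rapidity) is even the sign is immaterial: L = (rapidity/sinh(rapidity)) * <R>_2 = (3/(2*sinh(3/2))) * <R>_2.
Answer: -216/197*e12 - 324/197*e13 + 111/394*e14 + 144/197*e24 + 216/197*e34


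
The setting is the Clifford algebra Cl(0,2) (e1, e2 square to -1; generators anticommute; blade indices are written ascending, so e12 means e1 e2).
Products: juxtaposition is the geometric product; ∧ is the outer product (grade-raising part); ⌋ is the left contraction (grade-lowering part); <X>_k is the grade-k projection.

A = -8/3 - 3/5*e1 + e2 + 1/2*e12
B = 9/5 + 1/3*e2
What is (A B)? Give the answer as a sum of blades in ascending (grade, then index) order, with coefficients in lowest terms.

step 1: -77/15 - 187/150*e1 + 41/45*e2 + 7/10*e12
Answer: -77/15 - 187/150*e1 + 41/45*e2 + 7/10*e12


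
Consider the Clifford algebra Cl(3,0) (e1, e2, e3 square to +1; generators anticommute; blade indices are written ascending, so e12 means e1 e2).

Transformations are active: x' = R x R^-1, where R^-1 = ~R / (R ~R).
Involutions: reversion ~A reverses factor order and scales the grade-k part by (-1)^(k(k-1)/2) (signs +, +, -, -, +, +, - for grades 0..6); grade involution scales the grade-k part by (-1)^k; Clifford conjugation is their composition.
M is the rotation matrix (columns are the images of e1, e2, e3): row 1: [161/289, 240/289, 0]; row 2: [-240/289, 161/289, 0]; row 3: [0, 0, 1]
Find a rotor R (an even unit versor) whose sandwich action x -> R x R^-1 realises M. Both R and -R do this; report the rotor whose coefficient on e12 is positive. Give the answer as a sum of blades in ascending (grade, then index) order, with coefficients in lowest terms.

Method: write R = a + b12*e12 + b13*e13 + b23*e23 with a^2 + b12^2 + b13^2 + b23^2 = 1 (so R^-1 = ~R). Expanding the columns R e_j ~R gives tr M = 4a^2 - 1 and, from the antisymmetric part, M21 - M12 = -4a*b12, M13 - M31 = 4a*b13, M32 - M23 = -4a*b23.
Here tr M = 611/289, so a^2 = (1 + tr M)/4 = 225/289 and a = ±15/17. Taking a = 15/17: M21 - M12 = -480/289, M13 - M31 = 0, M32 - M23 = 0, giving b12 = 8/17, b13 = 0, b23 = 0, i.e. R = 15/17 + 8/17*e12.
Its e12 coefficient is already positive.
Answer: 15/17 + 8/17*e12. Sheet selection: the two-to-one cover makes ±R indistinguishable at the matrix level (trace 611/289), so uniqueness comes from the required sign on e12.


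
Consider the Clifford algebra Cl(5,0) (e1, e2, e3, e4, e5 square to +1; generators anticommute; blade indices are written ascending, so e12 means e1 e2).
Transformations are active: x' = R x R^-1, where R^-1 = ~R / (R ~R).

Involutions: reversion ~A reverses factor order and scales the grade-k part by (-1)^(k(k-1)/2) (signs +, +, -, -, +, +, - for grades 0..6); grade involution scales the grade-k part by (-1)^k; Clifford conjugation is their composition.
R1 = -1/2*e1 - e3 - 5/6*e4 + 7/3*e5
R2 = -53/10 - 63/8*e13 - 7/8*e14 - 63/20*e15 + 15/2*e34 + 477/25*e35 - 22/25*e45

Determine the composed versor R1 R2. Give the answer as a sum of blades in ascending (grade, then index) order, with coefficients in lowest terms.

Distribute over the terms of R1 (each basis-blade product reordered to ascending indices, repeated generators contracted through their squares):
(-1/2*e1) R2 = 53/20*e1 + 63/16*e3 + 7/16*e4 + 63/40*e5 - 15/4*e134 - 477/50*e135 + 11/25*e145
(-e3) R2 = -63/8*e1 + 53/10*e3 - 15/2*e4 - 477/25*e5 - 7/8*e134 - 63/20*e135 + 22/25*e345
(-5/6*e4) R2 = -35/48*e1 + 25/4*e3 + 53/12*e4 + 11/15*e5 + 105/16*e134 - 21/8*e145 + 159/10*e345
(7/3*e5) R2 = 147/20*e1 - 1113/25*e3 + 154/75*e4 - 371/30*e5 - 147/8*e135 - 49/24*e145 + 35/2*e345
Summing the partial products and collecting blades:
Answer: 67/48*e1 - 11613/400*e3 - 237/400*e4 - 17483/600*e5 + 31/16*e134 - 6213/200*e135 - 317/75*e145 + 857/25*e345


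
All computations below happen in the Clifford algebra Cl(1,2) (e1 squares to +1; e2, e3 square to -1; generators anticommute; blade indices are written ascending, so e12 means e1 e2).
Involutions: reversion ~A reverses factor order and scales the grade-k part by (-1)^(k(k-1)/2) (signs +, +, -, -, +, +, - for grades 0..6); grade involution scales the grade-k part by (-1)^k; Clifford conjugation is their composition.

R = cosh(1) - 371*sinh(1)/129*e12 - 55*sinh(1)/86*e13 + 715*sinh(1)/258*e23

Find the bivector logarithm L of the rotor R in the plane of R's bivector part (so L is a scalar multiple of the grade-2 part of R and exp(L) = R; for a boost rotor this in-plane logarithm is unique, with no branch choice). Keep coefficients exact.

The scalar part of R is cosh(1), giving the rapidity magnitude (cosh is even); the bivector part supplies orientation, its quotient by sinh of the rapidity is the plane, and L = rapidity * plane — unique in that plane, since flipping both signs leaves L unchanged.
Concretely: cosh(rapidity) = cosh(1) gives rapidity = ±1, and since rapidity/sinh(rapidity) is even the sign is immaterial: L = (rapidity/sinh(rapidity)) * <R>_2 = (1/sinh(1)) * <R>_2.
Answer: -371/129*e12 - 55/86*e13 + 715/258*e23


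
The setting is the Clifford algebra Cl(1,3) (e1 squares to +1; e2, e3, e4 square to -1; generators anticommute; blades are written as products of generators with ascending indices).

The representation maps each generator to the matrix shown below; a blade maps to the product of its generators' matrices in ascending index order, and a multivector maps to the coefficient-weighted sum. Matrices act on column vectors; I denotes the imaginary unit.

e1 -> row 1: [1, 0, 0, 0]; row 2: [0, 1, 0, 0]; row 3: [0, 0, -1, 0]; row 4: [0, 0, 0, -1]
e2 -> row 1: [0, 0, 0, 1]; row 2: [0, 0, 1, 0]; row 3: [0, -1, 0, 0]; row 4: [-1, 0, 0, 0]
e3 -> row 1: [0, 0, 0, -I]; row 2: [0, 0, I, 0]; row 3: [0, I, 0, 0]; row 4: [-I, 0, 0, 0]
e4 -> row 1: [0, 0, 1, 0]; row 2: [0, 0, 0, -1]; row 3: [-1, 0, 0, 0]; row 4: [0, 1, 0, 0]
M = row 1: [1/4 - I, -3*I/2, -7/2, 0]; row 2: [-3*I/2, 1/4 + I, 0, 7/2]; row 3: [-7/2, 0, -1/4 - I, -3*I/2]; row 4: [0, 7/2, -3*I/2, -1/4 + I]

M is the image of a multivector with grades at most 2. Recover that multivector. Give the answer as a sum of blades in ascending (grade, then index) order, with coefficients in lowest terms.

Method: the blade images are trace-orthogonal — tr(rho(e_A) rho(e_B)^-1) = 4 if A = B and 0 otherwise — and rho(e_A)^-1 = (e_A)^2 * rho(e_A) with (e_A)^2 = +1 or -1, so the coefficient of e_A in the preimage is (e_A)^2 * tr(M rho(e_A))/4.
Nonzero projections over blades of grade <= 2: e1: (e1)^2 = +1, tr(M rho(e1)) = 1, coefficient 1/4; e1 e4: (e1 e4)^2 = +1, tr(M rho(e1 e4)) = -14, coefficient -7/2; e2 e3: (e2 e3)^2 = -1, tr(M rho(e2 e3)) = -4, coefficient 1; e3 e4: (e3 e4)^2 = -1, tr(M rho(e3 e4)) = -6, coefficient 3/2. Every other blade of grade <= 2 projects to 0.
Answer: 1/4*e1 - 7/2*e1 e4 + e2 e3 + 3/2*e3 e4


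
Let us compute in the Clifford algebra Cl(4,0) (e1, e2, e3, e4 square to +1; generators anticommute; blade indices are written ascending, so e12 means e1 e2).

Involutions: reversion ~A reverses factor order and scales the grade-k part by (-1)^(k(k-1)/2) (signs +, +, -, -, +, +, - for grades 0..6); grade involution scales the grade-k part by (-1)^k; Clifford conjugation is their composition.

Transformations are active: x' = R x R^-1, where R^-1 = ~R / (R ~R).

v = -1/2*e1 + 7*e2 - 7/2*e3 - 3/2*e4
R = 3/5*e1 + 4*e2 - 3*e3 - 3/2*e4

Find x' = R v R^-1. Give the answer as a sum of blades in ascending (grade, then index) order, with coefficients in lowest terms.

~R = 3/5*e1 + 4*e2 - 3*e3 - 3/2*e4, and R ~R = 2761/100, so R^-1 = ~R / (2761/100).
R v = 809/20 + 31/5*e12 - 18/5*e13 - 33/20*e14 + 7*e23 + 9/2*e24 - 3/4*e34
Answer: 12469/5522*e1 + 13033/2761*e2 - 29213/5522*e3 - 15987/5522*e4


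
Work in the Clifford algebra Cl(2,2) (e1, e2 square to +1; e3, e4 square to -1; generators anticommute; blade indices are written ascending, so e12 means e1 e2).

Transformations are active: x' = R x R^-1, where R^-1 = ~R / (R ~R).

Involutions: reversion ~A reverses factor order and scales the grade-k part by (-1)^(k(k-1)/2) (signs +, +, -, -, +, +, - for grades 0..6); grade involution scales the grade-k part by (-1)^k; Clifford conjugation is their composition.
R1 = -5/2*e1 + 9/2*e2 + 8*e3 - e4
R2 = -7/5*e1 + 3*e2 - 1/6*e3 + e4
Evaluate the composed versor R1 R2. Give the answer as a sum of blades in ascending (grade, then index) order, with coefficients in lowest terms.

Distribute over the terms of R1 (each basis-blade product reordered to ascending indices, repeated generators contracted through their squares):
(-5/2*e1) R2 = 7/2 - 15/2*e12 + 5/12*e13 - 5/2*e14
(9/2*e2) R2 = 27/2 + 63/10*e12 - 3/4*e23 + 9/2*e24
(8*e3) R2 = 4/3 + 56/5*e13 - 24*e23 + 8*e34
(-e4) R2 = 1 - 7/5*e14 + 3*e24 - 1/6*e34
Summing the partial products and collecting blades:
Answer: 58/3 - 6/5*e12 + 697/60*e13 - 39/10*e14 - 99/4*e23 + 15/2*e24 + 47/6*e34


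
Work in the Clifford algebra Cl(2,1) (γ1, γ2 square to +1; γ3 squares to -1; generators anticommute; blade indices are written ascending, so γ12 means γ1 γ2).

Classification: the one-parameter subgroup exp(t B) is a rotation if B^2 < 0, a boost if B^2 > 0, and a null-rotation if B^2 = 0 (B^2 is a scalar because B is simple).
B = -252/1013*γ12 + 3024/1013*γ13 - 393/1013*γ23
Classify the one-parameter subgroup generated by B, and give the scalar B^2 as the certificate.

B^2 term by term: the squares give (-252/1013)^2*(γ12)^2 + (3024/1013)^2*(γ13)^2 + (-393/1013)^2*(γ23)^2 = 63504/1026169*(-1) + 9144576/1026169*(+1) + 154449/1026169*(+1) = 9 (each basis 2-blade squares to minus the product of its generators' squares); cross terms between blades sharing an index anticommute and cancel. So B^2 = 9.
Answer: boost, certificate B^2 = 9. Key observation: B^2 = 9 is a conjugation invariant, so its sign decides the class regardless of the surface form of B.


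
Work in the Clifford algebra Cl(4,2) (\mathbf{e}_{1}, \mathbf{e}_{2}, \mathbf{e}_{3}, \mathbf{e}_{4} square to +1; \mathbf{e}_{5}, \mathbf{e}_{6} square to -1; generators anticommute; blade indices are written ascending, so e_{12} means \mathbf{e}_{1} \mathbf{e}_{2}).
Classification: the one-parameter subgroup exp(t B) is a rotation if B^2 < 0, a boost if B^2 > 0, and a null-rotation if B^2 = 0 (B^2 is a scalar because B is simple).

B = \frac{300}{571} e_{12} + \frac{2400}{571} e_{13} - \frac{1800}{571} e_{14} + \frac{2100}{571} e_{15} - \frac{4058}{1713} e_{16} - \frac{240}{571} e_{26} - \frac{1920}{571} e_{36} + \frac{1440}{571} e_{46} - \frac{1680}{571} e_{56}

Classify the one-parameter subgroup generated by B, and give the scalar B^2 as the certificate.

B^2 term by term: the squares give (\frac{300}{571})^2*(e_{12})^2 + (\frac{2400}{571})^2*(e_{13})^2 + (-\frac{1800}{571})^2*(e_{14})^2 + (\frac{2100}{571})^2*(e_{15})^2 + (-\frac{4058}{1713})^2*(e_{16})^2 + (-\frac{240}{571})^2*(e_{26})^2 + (-\frac{1920}{571})^2*(e_{36})^2 + (\frac{1440}{571})^2*(e_{46})^2 + (-\frac{1680}{571})^2*(e_{56})^2 = \frac{90000}{326041}*(-1) + \frac{5760000}{326041}*(-1) + \frac{3240000}{326041}*(-1) + \frac{4410000}{326041}*(+1) + \frac{16467364}{2934369}*(+1) + \frac{57600}{326041}*(+1) + \frac{3686400}{326041}*(+1) + \frac{2073600}{326041}*(+1) + \frac{2822400}{326041}*(-1) = \frac{4}{9} (each basis 2-blade squares to minus the product of its generators' squares); cross terms between blades sharing an index anticommute and cancel; the commuting (index-disjoint) pairs give grade-4 terms 2*c*c'*(blade product), which cancel blade by blade — e_{1236}: -\frac{1152000}{326041} + \frac{1152000}{326041} = 0; e_{1246}: \frac{864000}{326041} - \frac{864000}{326041} = 0; e_{1256}: -\frac{1008000}{326041} + \frac{1008000}{326041} = 0; e_{1346}: \frac{6912000}{326041} - \frac{6912000}{326041} = 0; e_{1356}: -\frac{8064000}{326041} + \frac{8064000}{326041} = 0; e_{1456}: \frac{6048000}{326041} - \frac{6048000}{326041} = 0 — confirming B is simple. So B^2 = \frac{4}{9}.
Answer: boost, certificate B^2 = \frac{4}{9}. Because \frac{4}{9} is invariant under every versor sandwich, the classification follows from its sign alone.


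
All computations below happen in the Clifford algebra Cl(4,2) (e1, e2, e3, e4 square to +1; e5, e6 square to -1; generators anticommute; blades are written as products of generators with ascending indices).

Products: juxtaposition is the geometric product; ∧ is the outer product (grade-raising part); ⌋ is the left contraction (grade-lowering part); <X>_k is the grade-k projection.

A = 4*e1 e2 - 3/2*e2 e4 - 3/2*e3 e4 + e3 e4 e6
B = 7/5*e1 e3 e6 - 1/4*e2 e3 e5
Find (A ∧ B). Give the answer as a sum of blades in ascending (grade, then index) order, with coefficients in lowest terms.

step 1: 21/10*e1 e2 e3 e4 e6
Answer: 21/10*e1 e2 e3 e4 e6


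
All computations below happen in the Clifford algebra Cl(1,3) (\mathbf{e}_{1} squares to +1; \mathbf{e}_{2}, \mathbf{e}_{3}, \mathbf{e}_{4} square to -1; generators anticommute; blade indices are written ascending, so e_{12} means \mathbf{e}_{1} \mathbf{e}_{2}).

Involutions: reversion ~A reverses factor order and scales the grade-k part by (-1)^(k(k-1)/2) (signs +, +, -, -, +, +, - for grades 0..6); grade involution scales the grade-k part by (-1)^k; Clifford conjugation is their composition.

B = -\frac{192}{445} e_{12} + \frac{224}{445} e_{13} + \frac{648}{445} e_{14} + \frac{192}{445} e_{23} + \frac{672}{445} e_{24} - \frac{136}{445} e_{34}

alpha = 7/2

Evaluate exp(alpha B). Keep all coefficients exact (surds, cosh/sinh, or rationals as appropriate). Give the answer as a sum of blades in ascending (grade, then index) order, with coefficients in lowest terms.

B^2 term by term: the squares give (-\frac{192}{445})^2*(e_{12})^2 + (\frac{224}{445})^2*(e_{13})^2 + (\frac{648}{445})^2*(e_{14})^2 + (\frac{192}{445})^2*(e_{23})^2 + (\frac{672}{445})^2*(e_{24})^2 + (-\frac{136}{445})^2*(e_{34})^2 = \frac{36864}{198025}*(+1) + \frac{50176}{198025}*(+1) + \frac{419904}{198025}*(+1) + \frac{36864}{198025}*(-1) + \frac{451584}{198025}*(-1) + \frac{18496}{198025}*(-1) = 0 (each basis 2-blade squares to minus the product of its generators' squares); cross terms between blades sharing an index anticommute and cancel; the commuting (index-disjoint) pairs give grade-4 terms 2*c*c'*(blade product), which cancel blade by blade — e_{1234}: \frac{52224}{198025} - \frac{301056}{198025} + \frac{248832}{198025} = 0 — confirming B is simple. So B^2 = 0.
B^2 = 0, so the series closes: exp(alpha B) = 1 + alpha B (parabolic case).
Answer: 1 - \frac{672}{445} e_{12} + \frac{784}{445} e_{13} + \frac{2268}{445} e_{14} + \frac{672}{445} e_{23} + \frac{2352}{445} e_{24} - \frac{476}{445} e_{34}
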